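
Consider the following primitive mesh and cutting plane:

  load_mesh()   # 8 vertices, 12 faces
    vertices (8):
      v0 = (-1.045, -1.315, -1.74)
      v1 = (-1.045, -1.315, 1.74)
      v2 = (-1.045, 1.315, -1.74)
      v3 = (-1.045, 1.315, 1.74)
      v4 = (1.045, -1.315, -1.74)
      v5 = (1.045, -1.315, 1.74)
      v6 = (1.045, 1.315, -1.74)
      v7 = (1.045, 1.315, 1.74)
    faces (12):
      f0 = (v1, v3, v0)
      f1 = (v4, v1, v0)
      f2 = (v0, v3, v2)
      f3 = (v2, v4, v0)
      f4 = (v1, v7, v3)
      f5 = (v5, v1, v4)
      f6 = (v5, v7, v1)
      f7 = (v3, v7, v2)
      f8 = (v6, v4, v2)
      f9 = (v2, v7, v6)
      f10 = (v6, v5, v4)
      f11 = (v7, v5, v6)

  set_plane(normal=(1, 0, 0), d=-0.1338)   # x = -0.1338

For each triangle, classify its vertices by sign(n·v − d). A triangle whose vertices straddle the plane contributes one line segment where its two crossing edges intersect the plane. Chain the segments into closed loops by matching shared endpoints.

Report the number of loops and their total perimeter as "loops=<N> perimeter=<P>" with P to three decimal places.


loops=1 perimeter=12.220

Straddling triangles (8 of 12):
  (v4,v1,v0) [+--] → (-0.1338, -1.315, 0.222787)–(-0.1338, -1.315, -1.74)  len=1.9628
  (v2,v4,v0) [-+-] → (-0.1338, 0.16837, -1.74)–(-0.1338, -1.315, -1.74)  len=1.4834
  (v1,v7,v3) [-+-] → (-0.1338, -0.16837, 1.74)–(-0.1338, 1.315, 1.74)  len=1.4834
  (v5,v1,v4) [+-+] → (-0.1338, -1.315, 1.74)–(-0.1338, -1.315, 0.222787)  len=1.5172
  (v5,v7,v1) [++-] → (-0.1338, -0.16837, 1.74)–(-0.1338, -1.315, 1.74)  len=1.1466
  (v3,v7,v2) [-+-] → (-0.1338, 1.315, 1.74)–(-0.1338, 1.315, -0.222787)  len=1.9628
  (v6,v4,v2) [++-] → (-0.1338, 0.16837, -1.74)–(-0.1338, 1.315, -1.74)  len=1.1466
  (v2,v7,v6) [-++] → (-0.1338, 1.315, -0.222787)–(-0.1338, 1.315, -1.74)  len=1.5172

Chained into 1 loop(s):
  loop 1: 8 segments, perimeter = 12.2200
Total perimeter = 12.220


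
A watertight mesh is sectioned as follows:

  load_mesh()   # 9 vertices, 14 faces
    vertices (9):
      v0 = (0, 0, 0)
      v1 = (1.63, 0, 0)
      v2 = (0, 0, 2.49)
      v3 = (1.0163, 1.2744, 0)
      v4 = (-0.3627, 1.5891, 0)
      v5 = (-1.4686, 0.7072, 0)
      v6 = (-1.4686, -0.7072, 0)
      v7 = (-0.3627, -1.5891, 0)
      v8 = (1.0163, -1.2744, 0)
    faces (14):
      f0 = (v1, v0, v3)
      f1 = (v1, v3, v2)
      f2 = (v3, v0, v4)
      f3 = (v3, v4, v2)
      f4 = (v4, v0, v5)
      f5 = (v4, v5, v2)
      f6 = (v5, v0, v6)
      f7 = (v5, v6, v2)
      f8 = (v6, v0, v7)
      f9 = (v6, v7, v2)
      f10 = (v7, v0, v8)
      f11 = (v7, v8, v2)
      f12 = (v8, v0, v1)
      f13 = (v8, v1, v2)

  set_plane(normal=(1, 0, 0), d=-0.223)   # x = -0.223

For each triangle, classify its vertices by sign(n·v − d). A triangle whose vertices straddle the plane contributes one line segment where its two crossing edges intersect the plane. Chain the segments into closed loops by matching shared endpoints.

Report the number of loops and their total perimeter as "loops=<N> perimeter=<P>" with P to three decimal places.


Straddling triangles (10 of 14):
  (v3,v0,v4) [++-] → (-0.223, 0.977031, 0)–(-0.223, 1.55722, 0)  len=0.5802
  (v3,v4,v2) [+-+] → (-0.223, 1.55722, 0)–(-0.223, 0.977031, 0.959065)  len=1.1209
  (v4,v0,v5) [-+-] → (-0.223, 0.977031, 0)–(-0.223, 0.107385, 0)  len=0.8696
  (v4,v5,v2) [--+] → (-0.223, 0.107385, 2.11191)–(-0.223, 0.977031, 0.959065)  len=1.4441
  (v5,v0,v6) [-+-] → (-0.223, 0.107385, 0)–(-0.223, -0.107385, 0)  len=0.2148
  (v5,v6,v2) [--+] → (-0.223, -0.107385, 2.11191)–(-0.223, 0.107385, 2.11191)  len=0.2148
  (v6,v0,v7) [-+-] → (-0.223, -0.107385, 0)–(-0.223, -0.977031, 0)  len=0.8696
  (v6,v7,v2) [--+] → (-0.223, -0.977031, 0.959065)–(-0.223, -0.107385, 2.11191)  len=1.4441
  (v7,v0,v8) [-++] → (-0.223, -0.977031, 0)–(-0.223, -1.55722, 0)  len=0.5802
  (v7,v8,v2) [-++] → (-0.223, -1.55722, 0)–(-0.223, -0.977031, 0.959065)  len=1.1209

Chained into 1 loop(s):
  loop 1: 10 segments, perimeter = 8.4591
Total perimeter = 8.459

loops=1 perimeter=8.459


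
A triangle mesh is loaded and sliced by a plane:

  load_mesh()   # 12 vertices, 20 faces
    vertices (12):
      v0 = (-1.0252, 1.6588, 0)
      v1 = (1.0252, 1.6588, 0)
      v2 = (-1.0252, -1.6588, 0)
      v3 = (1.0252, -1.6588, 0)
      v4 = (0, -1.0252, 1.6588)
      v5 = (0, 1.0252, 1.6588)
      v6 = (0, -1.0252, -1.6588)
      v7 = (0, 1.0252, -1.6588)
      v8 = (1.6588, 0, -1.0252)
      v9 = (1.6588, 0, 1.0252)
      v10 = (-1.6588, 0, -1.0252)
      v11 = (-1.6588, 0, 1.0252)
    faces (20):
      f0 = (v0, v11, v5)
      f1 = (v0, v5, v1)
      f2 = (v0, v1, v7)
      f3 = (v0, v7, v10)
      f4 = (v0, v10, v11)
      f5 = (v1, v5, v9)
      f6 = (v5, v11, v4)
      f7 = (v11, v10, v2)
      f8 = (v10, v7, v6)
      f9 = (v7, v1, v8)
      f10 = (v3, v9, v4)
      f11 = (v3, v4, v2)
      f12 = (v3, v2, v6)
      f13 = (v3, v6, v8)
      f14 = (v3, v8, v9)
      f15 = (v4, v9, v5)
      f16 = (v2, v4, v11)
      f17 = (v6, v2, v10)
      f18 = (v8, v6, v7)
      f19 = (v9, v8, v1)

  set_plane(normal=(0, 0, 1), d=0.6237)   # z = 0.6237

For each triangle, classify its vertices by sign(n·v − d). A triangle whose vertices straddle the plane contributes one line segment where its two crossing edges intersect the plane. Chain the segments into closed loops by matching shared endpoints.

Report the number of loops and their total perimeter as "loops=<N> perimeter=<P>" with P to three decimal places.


loops=1 perimeter=9.702

Straddling triangles (10 of 20):
  (v0,v11,v5) [-++] → (-1.41066, 0.649637, 0.6237)–(-0.63973, 1.42057, 0.6237)  len=1.0903
  (v0,v5,v1) [-+-] → (-0.63973, 1.42057, 0.6237)–(0.63973, 1.42057, 0.6237)  len=1.2795
  (v0,v10,v11) [--+] → (-1.6588, 0, 0.6237)–(-1.41066, 0.649637, 0.6237)  len=0.6954
  (v1,v5,v9) [-++] → (0.63973, 1.42057, 0.6237)–(1.41066, 0.649637, 0.6237)  len=1.0903
  (v11,v10,v2) [+--] → (-1.6588, 0, 0.6237)–(-1.41066, -0.649637, 0.6237)  len=0.6954
  (v3,v9,v4) [-++] → (1.41066, -0.649637, 0.6237)–(0.63973, -1.42057, 0.6237)  len=1.0903
  (v3,v4,v2) [-+-] → (0.63973, -1.42057, 0.6237)–(-0.63973, -1.42057, 0.6237)  len=1.2795
  (v3,v8,v9) [--+] → (1.6588, 0, 0.6237)–(1.41066, -0.649637, 0.6237)  len=0.6954
  (v2,v4,v11) [-++] → (-0.63973, -1.42057, 0.6237)–(-1.41066, -0.649637, 0.6237)  len=1.0903
  (v9,v8,v1) [+--] → (1.6588, 0, 0.6237)–(1.41066, 0.649637, 0.6237)  len=0.6954

Chained into 1 loop(s):
  loop 1: 10 segments, perimeter = 9.7016
Total perimeter = 9.702


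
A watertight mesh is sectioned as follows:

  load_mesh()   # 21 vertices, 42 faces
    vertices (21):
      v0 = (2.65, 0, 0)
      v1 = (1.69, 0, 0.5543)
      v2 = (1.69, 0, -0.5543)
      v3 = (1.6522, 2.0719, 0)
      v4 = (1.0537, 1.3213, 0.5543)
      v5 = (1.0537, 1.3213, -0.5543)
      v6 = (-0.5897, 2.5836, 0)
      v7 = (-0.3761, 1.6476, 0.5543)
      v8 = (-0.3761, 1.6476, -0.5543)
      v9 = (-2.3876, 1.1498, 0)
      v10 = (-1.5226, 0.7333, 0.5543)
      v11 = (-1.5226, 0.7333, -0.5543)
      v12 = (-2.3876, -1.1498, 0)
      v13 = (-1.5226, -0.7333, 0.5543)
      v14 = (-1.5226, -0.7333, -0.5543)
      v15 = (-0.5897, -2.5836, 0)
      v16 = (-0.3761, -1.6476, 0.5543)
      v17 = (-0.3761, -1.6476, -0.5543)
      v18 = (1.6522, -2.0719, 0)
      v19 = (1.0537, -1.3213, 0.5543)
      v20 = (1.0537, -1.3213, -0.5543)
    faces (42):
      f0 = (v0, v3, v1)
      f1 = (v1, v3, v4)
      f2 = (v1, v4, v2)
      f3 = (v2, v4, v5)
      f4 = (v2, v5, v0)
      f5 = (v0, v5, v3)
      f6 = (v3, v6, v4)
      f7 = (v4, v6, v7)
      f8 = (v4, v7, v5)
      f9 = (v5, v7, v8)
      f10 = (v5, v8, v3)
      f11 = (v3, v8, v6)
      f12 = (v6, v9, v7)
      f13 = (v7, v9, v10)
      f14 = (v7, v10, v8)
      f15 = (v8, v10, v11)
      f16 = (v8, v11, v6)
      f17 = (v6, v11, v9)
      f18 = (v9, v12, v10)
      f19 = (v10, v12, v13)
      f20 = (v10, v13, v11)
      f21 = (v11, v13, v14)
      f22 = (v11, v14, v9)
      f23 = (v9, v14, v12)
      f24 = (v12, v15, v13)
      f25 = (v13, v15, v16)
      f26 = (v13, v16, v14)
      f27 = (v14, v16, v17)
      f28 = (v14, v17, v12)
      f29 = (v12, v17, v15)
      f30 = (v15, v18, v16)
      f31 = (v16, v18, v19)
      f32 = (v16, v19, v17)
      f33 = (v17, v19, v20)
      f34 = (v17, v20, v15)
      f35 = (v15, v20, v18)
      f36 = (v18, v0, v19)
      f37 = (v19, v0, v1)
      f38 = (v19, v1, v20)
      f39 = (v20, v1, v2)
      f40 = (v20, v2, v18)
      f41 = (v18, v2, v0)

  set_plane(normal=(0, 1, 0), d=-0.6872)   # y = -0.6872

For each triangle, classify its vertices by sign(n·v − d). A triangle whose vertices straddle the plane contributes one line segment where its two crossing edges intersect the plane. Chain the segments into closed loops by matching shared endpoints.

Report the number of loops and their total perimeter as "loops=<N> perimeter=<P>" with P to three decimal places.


loops=2 perimeter=6.489

Straddling triangles (12 of 42):
  (v9,v12,v10) [+-+] → (-2.3876, -0.6872, 0)–(-2.17511, -0.6872, 0.136169)  len=0.2524
  (v10,v12,v13) [+--] → (-2.17511, -0.6872, 0.136169)–(-1.5226, -0.6872, 0.5543)  len=0.7750
  (v10,v13,v11) [+-+] → (-1.5226, -0.6872, 0.5543)–(-1.5226, -0.6872, 0.519453)  len=0.0348
  (v11,v13,v14) [+--] → (-1.5226, -0.6872, 0.519453)–(-1.5226, -0.6872, -0.5543)  len=1.0738
  (v11,v14,v9) [+-+] → (-1.5226, -0.6872, -0.5543)–(-1.54378, -0.6872, -0.54073)  len=0.0252
  (v9,v14,v12) [+--] → (-1.54378, -0.6872, -0.54073)–(-2.3876, -0.6872, 0)  len=1.0022
  (v18,v0,v19) [-+-] → (2.31905, -0.6872, 0)–(1.81977, -0.6872, 0.288288)  len=0.5765
  (v19,v0,v1) [-++] → (1.81977, -0.6872, 0.288288)–(1.35906, -0.6872, 0.5543)  len=0.5320
  (v19,v1,v20) [-+-] → (1.35906, -0.6872, 0.5543)–(1.35906, -0.6872, -0.022276)  len=0.5766
  (v20,v1,v2) [-++] → (1.35906, -0.6872, -0.022276)–(1.35906, -0.6872, -0.5543)  len=0.5320
  (v20,v2,v18) [-+-] → (1.35906, -0.6872, -0.5543)–(1.67746, -0.6872, -0.370452)  len=0.3677
  (v18,v2,v0) [-++] → (1.67746, -0.6872, -0.370452)–(2.31905, -0.6872, 0)  len=0.7409

Chained into 2 loop(s):
  loop 1: 6 segments, perimeter = 3.1633
  loop 2: 6 segments, perimeter = 3.3257
Total perimeter = 6.489


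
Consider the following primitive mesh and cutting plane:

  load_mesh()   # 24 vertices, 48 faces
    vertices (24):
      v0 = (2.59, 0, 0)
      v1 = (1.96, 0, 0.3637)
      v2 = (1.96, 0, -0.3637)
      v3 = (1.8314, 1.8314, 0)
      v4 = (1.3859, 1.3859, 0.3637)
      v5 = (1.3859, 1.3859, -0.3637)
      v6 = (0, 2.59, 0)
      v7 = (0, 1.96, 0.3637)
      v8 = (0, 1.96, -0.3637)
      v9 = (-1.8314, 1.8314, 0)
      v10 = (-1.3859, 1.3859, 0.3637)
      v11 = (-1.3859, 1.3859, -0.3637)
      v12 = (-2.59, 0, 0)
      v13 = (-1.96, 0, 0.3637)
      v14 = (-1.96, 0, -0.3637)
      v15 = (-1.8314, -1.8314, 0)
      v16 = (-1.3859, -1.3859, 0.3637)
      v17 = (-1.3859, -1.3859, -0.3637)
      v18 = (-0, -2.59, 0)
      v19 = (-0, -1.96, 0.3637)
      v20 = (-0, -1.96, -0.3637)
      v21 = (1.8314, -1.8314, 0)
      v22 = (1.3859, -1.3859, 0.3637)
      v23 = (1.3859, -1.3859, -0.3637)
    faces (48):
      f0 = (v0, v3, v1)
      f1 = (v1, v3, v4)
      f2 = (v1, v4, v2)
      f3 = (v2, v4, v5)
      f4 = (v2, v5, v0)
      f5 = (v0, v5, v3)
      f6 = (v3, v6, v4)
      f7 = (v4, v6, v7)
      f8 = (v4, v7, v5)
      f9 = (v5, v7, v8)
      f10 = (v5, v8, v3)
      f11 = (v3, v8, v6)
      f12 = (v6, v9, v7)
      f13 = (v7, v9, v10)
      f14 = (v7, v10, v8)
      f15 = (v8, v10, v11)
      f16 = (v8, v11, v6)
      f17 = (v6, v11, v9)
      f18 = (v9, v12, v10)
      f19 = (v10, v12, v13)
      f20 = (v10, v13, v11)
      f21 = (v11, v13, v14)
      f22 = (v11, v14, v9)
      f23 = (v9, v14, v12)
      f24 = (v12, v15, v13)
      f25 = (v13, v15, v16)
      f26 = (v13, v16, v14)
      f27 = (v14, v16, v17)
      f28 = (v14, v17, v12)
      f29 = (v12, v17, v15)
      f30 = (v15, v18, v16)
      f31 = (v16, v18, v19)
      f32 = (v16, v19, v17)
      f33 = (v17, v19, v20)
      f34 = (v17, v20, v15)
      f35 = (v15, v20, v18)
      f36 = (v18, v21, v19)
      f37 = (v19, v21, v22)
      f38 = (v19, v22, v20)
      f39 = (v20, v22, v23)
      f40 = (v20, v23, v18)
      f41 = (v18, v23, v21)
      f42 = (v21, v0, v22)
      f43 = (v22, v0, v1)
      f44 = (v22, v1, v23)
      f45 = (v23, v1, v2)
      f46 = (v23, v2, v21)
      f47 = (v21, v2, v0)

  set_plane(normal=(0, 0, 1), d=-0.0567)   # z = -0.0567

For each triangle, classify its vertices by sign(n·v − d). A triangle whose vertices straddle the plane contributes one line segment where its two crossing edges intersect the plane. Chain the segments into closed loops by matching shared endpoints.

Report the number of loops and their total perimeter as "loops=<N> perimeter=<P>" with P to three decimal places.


loops=2 perimeter=27.258

Straddling triangles (32 of 48):
  (v1,v4,v2) [++-] → (1.7177, 0.584921, -0.0567)–(1.96, 0, -0.0567)  len=0.6331
  (v2,v4,v5) [-+-] → (1.7177, 0.584921, -0.0567)–(1.3859, 1.3859, -0.0567)  len=0.8670
  (v2,v5,v0) [--+] → (2.40228, 0.216059, -0.0567)–(2.49178, 0, -0.0567)  len=0.2339
  (v0,v5,v3) [+-+] → (2.40228, 0.216059, -0.0567)–(1.76195, 1.76195, -0.0567)  len=1.6733
  (v4,v7,v5) [++-] → (0.800979, 1.6282, -0.0567)–(1.3859, 1.3859, -0.0567)  len=0.6331
  (v5,v7,v8) [-+-] → (0.800979, 1.6282, -0.0567)–(0, 1.96, -0.0567)  len=0.8670
  (v5,v8,v3) [--+] → (1.54589, 1.85145, -0.0567)–(1.76195, 1.76195, -0.0567)  len=0.2339
  (v3,v8,v6) [+-+] → (1.54589, 1.85145, -0.0567)–(0, 2.49178, -0.0567)  len=1.6733
  (v7,v10,v8) [++-] → (-0.584921, 1.7177, -0.0567)–(0, 1.96, -0.0567)  len=0.6331
  (v8,v10,v11) [-+-] → (-0.584921, 1.7177, -0.0567)–(-1.3859, 1.3859, -0.0567)  len=0.8670
  (v8,v11,v6) [--+] → (-0.216059, 2.40228, -0.0567)–(0, 2.49178, -0.0567)  len=0.2339
  (v6,v11,v9) [+-+] → (-0.216059, 2.40228, -0.0567)–(-1.76195, 1.76195, -0.0567)  len=1.6733
  (v10,v13,v11) [++-] → (-1.6282, 0.800979, -0.0567)–(-1.3859, 1.3859, -0.0567)  len=0.6331
  (v11,v13,v14) [-+-] → (-1.6282, 0.800979, -0.0567)–(-1.96, 0, -0.0567)  len=0.8670
  (v11,v14,v9) [--+] → (-1.85145, 1.54589, -0.0567)–(-1.76195, 1.76195, -0.0567)  len=0.2339
  (v9,v14,v12) [+-+] → (-1.85145, 1.54589, -0.0567)–(-2.49178, 0, -0.0567)  len=1.6733
  (v13,v16,v14) [++-] → (-1.7177, -0.584921, -0.0567)–(-1.96, 0, -0.0567)  len=0.6331
  (v14,v16,v17) [-+-] → (-1.7177, -0.584921, -0.0567)–(-1.3859, -1.3859, -0.0567)  len=0.8670
  (v14,v17,v12) [--+] → (-2.40228, -0.216059, -0.0567)–(-2.49178, 0, -0.0567)  len=0.2339
  (v12,v17,v15) [+-+] → (-2.40228, -0.216059, -0.0567)–(-1.76195, -1.76195, -0.0567)  len=1.6733
  (v16,v19,v17) [++-] → (-0.800979, -1.6282, -0.0567)–(-1.3859, -1.3859, -0.0567)  len=0.6331
  (v17,v19,v20) [-+-] → (-0.800979, -1.6282, -0.0567)–(0, -1.96, -0.0567)  len=0.8670
  (v17,v20,v15) [--+] → (-1.54589, -1.85145, -0.0567)–(-1.76195, -1.76195, -0.0567)  len=0.2339
  (v15,v20,v18) [+-+] → (-1.54589, -1.85145, -0.0567)–(0, -2.49178, -0.0567)  len=1.6733
  (v19,v22,v20) [++-] → (0.584921, -1.7177, -0.0567)–(0, -1.96, -0.0567)  len=0.6331
  (v20,v22,v23) [-+-] → (0.584921, -1.7177, -0.0567)–(1.3859, -1.3859, -0.0567)  len=0.8670
  (v20,v23,v18) [--+] → (0.216059, -2.40228, -0.0567)–(0, -2.49178, -0.0567)  len=0.2339
  (v18,v23,v21) [+-+] → (0.216059, -2.40228, -0.0567)–(1.76195, -1.76195, -0.0567)  len=1.6733
  (v22,v1,v23) [++-] → (1.6282, -0.800979, -0.0567)–(1.3859, -1.3859, -0.0567)  len=0.6331
  (v23,v1,v2) [-+-] → (1.6282, -0.800979, -0.0567)–(1.96, 0, -0.0567)  len=0.8670
  (v23,v2,v21) [--+] → (1.85145, -1.54589, -0.0567)–(1.76195, -1.76195, -0.0567)  len=0.2339
  (v21,v2,v0) [+-+] → (1.85145, -1.54589, -0.0567)–(2.49178, 0, -0.0567)  len=1.6733

Chained into 2 loop(s):
  loop 1: 16 segments, perimeter = 12.0008
  loop 2: 16 segments, perimeter = 15.2570
Total perimeter = 27.258


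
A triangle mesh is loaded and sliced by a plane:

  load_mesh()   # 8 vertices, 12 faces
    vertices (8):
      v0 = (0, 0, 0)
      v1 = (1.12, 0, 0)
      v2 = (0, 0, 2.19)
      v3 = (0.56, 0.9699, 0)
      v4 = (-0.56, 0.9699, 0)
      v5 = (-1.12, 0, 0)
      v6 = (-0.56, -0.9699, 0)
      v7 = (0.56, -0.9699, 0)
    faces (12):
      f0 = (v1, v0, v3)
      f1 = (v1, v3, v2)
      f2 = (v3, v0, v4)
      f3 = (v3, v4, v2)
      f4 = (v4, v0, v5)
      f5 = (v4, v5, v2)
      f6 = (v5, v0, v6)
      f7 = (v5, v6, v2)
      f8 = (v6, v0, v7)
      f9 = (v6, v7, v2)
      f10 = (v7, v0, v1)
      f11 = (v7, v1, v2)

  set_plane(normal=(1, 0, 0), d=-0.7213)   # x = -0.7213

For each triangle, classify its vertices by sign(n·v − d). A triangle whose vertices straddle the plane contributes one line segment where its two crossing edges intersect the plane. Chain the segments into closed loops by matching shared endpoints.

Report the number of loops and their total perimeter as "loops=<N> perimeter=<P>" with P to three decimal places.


Straddling triangles (4 of 12):
  (v4,v0,v5) [++-] → (-0.7213, 0, 0)–(-0.7213, 0.690534, 0)  len=0.6905
  (v4,v5,v2) [+-+] → (-0.7213, 0.690534, 0)–(-0.7213, 0, 0.779601)  len=1.0414
  (v5,v0,v6) [-++] → (-0.7213, 0, 0)–(-0.7213, -0.690534, 0)  len=0.6905
  (v5,v6,v2) [-++] → (-0.7213, -0.690534, 0)–(-0.7213, 0, 0.779601)  len=1.0414

Chained into 1 loop(s):
  loop 1: 4 segments, perimeter = 3.4640
Total perimeter = 3.464

loops=1 perimeter=3.464


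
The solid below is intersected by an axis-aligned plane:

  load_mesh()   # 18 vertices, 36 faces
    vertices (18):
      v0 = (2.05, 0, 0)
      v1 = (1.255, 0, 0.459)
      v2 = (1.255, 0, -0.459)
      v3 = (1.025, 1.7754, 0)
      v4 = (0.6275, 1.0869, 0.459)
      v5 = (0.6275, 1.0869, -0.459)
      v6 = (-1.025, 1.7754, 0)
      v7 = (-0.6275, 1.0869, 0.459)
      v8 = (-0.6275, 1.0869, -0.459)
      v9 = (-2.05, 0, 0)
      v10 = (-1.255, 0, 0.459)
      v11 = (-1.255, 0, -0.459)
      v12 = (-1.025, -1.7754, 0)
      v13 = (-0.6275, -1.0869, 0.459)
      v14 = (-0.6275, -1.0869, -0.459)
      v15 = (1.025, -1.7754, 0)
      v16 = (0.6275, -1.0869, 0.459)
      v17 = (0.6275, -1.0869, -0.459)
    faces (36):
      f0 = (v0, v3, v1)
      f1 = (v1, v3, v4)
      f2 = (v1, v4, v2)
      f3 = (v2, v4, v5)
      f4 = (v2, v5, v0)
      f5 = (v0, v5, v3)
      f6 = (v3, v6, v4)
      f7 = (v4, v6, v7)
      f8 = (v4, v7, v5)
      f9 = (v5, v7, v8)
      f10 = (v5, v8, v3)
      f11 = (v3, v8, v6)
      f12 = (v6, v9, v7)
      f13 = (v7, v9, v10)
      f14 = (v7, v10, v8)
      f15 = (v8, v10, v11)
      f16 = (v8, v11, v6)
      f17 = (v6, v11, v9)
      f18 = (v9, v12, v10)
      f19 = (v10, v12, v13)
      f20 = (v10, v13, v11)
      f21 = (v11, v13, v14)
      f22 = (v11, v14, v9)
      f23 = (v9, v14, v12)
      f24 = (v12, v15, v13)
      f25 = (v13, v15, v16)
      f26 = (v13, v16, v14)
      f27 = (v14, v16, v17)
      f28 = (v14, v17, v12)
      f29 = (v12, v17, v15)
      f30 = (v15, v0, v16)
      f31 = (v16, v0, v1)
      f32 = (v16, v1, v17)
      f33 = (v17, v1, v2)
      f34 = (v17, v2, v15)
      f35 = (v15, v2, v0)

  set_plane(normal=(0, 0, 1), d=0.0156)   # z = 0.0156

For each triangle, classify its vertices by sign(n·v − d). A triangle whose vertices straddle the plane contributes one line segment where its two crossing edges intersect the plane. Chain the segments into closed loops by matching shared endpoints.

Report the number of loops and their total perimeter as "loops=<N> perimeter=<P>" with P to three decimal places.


loops=2 perimeter=19.668

Straddling triangles (24 of 36):
  (v0,v3,v1) [--+] → (1.03282, 1.71506, 0.0156)–(2.02298, 0, 0.0156)  len=1.9804
  (v1,v3,v4) [+-+] → (1.03282, 1.71506, 0.0156)–(1.01149, 1.752, 0.0156)  len=0.0427
  (v1,v4,v2) [++-] → (0.930587, 0.56192, 0.0156)–(1.255, 0, 0.0156)  len=0.6488
  (v2,v4,v5) [-+-] → (0.930587, 0.56192, 0.0156)–(0.6275, 1.0869, 0.0156)  len=0.6062
  (v3,v6,v4) [--+] → (-0.968837, 1.752, 0.0156)–(1.01149, 1.752, 0.0156)  len=1.9803
  (v4,v6,v7) [+-+] → (-0.968837, 1.752, 0.0156)–(-1.01149, 1.752, 0.0156)  len=0.0427
  (v4,v7,v5) [++-] → (-0.0213268, 1.0869, 0.0156)–(0.6275, 1.0869, 0.0156)  len=0.6488
  (v5,v7,v8) [-+-] → (-0.0213268, 1.0869, 0.0156)–(-0.6275, 1.0869, 0.0156)  len=0.6062
  (v6,v9,v7) [--+] → (-2.00165, 0.0369404, 0.0156)–(-1.01149, 1.752, 0.0156)  len=1.9804
  (v7,v9,v10) [+-+] → (-2.00165, 0.0369404, 0.0156)–(-2.02298, 0, 0.0156)  len=0.0427
  (v7,v10,v8) [++-] → (-0.951913, 0.52498, 0.0156)–(-0.6275, 1.0869, 0.0156)  len=0.6488
  (v8,v10,v11) [-+-] → (-0.951913, 0.52498, 0.0156)–(-1.255, 0, 0.0156)  len=0.6062
  (v9,v12,v10) [--+] → (-1.03282, -1.71506, 0.0156)–(-2.02298, 0, 0.0156)  len=1.9804
  (v10,v12,v13) [+-+] → (-1.03282, -1.71506, 0.0156)–(-1.01149, -1.752, 0.0156)  len=0.0427
  (v10,v13,v11) [++-] → (-0.930587, -0.56192, 0.0156)–(-1.255, 0, 0.0156)  len=0.6488
  (v11,v13,v14) [-+-] → (-0.930587, -0.56192, 0.0156)–(-0.6275, -1.0869, 0.0156)  len=0.6062
  (v12,v15,v13) [--+] → (0.968837, -1.752, 0.0156)–(-1.01149, -1.752, 0.0156)  len=1.9803
  (v13,v15,v16) [+-+] → (0.968837, -1.752, 0.0156)–(1.01149, -1.752, 0.0156)  len=0.0427
  (v13,v16,v14) [++-] → (0.0213268, -1.0869, 0.0156)–(-0.6275, -1.0869, 0.0156)  len=0.6488
  (v14,v16,v17) [-+-] → (0.0213268, -1.0869, 0.0156)–(0.6275, -1.0869, 0.0156)  len=0.6062
  (v15,v0,v16) [--+] → (2.00165, -0.0369404, 0.0156)–(1.01149, -1.752, 0.0156)  len=1.9804
  (v16,v0,v1) [+-+] → (2.00165, -0.0369404, 0.0156)–(2.02298, 0, 0.0156)  len=0.0427
  (v16,v1,v17) [++-] → (0.951913, -0.52498, 0.0156)–(0.6275, -1.0869, 0.0156)  len=0.6488
  (v17,v1,v2) [-+-] → (0.951913, -0.52498, 0.0156)–(1.255, 0, 0.0156)  len=0.6062

Chained into 2 loop(s):
  loop 1: 12 segments, perimeter = 12.1380
  loop 2: 12 segments, perimeter = 7.5301
Total perimeter = 19.668


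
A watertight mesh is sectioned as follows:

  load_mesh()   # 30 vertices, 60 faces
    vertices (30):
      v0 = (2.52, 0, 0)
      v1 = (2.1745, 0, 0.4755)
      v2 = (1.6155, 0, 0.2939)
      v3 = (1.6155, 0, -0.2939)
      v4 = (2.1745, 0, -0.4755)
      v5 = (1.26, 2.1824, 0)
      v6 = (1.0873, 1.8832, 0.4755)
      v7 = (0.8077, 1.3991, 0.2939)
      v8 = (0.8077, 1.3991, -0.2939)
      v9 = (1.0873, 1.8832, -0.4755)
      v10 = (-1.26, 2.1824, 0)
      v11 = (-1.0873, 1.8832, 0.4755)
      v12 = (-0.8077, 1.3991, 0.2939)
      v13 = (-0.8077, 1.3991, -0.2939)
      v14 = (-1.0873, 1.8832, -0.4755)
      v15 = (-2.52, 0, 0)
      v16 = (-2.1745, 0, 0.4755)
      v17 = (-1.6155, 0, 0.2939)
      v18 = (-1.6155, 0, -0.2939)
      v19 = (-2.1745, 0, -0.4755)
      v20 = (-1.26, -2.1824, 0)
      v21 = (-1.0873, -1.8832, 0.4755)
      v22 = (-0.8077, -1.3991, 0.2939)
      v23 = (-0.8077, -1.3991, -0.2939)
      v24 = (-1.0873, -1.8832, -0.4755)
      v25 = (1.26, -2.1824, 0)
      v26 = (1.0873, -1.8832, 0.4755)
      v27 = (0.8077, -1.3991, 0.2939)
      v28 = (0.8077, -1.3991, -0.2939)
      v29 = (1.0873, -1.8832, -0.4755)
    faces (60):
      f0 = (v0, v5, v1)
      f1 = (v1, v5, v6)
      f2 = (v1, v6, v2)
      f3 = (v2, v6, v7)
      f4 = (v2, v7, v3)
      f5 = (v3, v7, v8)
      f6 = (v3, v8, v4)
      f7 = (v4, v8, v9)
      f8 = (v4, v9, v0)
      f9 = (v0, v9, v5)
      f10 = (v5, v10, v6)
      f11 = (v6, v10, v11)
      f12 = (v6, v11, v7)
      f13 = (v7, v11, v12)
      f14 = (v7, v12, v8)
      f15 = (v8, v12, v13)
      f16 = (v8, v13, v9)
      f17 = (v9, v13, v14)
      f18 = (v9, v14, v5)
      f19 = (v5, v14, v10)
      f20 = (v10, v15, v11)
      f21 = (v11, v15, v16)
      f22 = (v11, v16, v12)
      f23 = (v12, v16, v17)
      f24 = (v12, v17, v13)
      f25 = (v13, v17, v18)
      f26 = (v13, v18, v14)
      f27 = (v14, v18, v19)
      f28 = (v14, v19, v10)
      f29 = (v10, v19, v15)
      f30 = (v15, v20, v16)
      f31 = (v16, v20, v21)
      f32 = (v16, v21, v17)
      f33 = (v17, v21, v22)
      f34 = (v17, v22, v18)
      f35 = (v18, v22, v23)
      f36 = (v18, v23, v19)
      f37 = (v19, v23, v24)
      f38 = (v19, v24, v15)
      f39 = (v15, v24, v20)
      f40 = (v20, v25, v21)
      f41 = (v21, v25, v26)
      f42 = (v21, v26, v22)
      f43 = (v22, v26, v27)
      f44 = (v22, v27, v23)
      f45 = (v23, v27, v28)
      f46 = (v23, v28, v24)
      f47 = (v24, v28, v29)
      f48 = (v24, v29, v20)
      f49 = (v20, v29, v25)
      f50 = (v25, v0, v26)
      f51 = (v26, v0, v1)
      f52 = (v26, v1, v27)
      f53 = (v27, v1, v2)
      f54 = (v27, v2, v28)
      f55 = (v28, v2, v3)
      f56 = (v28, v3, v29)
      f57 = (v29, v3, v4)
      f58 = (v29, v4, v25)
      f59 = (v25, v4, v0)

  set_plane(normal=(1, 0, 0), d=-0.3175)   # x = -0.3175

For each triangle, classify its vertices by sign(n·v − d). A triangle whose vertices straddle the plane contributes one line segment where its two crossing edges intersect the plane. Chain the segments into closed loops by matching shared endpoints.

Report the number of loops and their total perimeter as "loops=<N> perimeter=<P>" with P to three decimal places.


Straddling triangles (20 of 60):
  (v5,v10,v6) [+-+] → (-0.3175, 2.1824, 0)–(-0.3175, 2.06226, 0.190925)  len=0.2256
  (v6,v10,v11) [+--] → (-0.3175, 2.06226, 0.190925)–(-0.3175, 1.8832, 0.4755)  len=0.3362
  (v6,v11,v7) [+-+] → (-0.3175, 1.8832, 0.4755)–(-0.3175, 1.68655, 0.401729)  len=0.2100
  (v7,v11,v12) [+--] → (-0.3175, 1.68655, 0.401729)–(-0.3175, 1.3991, 0.2939)  len=0.3070
  (v7,v12,v8) [+-+] → (-0.3175, 1.3991, 0.2939)–(-0.3175, 1.3991, 0.11553)  len=0.1784
  (v8,v12,v13) [+--] → (-0.3175, 1.3991, 0.11553)–(-0.3175, 1.3991, -0.2939)  len=0.4094
  (v8,v13,v9) [+-+] → (-0.3175, 1.3991, -0.2939)–(-0.3175, 1.52433, -0.340876)  len=0.1337
  (v9,v13,v14) [+--] → (-0.3175, 1.52433, -0.340876)–(-0.3175, 1.8832, -0.4755)  len=0.3833
  (v9,v14,v5) [+-+] → (-0.3175, 1.8832, -0.4755)–(-0.3175, 1.98132, -0.319559)  len=0.1842
  (v5,v14,v10) [+--] → (-0.3175, 1.98132, -0.319559)–(-0.3175, 2.1824, 0)  len=0.3776
  (v20,v25,v21) [-+-] → (-0.3175, -2.1824, 0)–(-0.3175, -1.98132, 0.319559)  len=0.3776
  (v21,v25,v26) [-++] → (-0.3175, -1.98132, 0.319559)–(-0.3175, -1.8832, 0.4755)  len=0.1842
  (v21,v26,v22) [-+-] → (-0.3175, -1.8832, 0.4755)–(-0.3175, -1.52433, 0.340876)  len=0.3833
  (v22,v26,v27) [-++] → (-0.3175, -1.52433, 0.340876)–(-0.3175, -1.3991, 0.2939)  len=0.1337
  (v22,v27,v23) [-+-] → (-0.3175, -1.3991, 0.2939)–(-0.3175, -1.3991, -0.11553)  len=0.4094
  (v23,v27,v28) [-++] → (-0.3175, -1.3991, -0.11553)–(-0.3175, -1.3991, -0.2939)  len=0.1784
  (v23,v28,v24) [-+-] → (-0.3175, -1.3991, -0.2939)–(-0.3175, -1.68655, -0.401729)  len=0.3070
  (v24,v28,v29) [-++] → (-0.3175, -1.68655, -0.401729)–(-0.3175, -1.8832, -0.4755)  len=0.2100
  (v24,v29,v20) [-+-] → (-0.3175, -1.8832, -0.4755)–(-0.3175, -2.06226, -0.190925)  len=0.3362
  (v20,v29,v25) [-++] → (-0.3175, -2.06226, -0.190925)–(-0.3175, -2.1824, 0)  len=0.2256

Chained into 2 loop(s):
  loop 1: 10 segments, perimeter = 2.7455
  loop 2: 10 segments, perimeter = 2.7455
Total perimeter = 5.491

loops=2 perimeter=5.491


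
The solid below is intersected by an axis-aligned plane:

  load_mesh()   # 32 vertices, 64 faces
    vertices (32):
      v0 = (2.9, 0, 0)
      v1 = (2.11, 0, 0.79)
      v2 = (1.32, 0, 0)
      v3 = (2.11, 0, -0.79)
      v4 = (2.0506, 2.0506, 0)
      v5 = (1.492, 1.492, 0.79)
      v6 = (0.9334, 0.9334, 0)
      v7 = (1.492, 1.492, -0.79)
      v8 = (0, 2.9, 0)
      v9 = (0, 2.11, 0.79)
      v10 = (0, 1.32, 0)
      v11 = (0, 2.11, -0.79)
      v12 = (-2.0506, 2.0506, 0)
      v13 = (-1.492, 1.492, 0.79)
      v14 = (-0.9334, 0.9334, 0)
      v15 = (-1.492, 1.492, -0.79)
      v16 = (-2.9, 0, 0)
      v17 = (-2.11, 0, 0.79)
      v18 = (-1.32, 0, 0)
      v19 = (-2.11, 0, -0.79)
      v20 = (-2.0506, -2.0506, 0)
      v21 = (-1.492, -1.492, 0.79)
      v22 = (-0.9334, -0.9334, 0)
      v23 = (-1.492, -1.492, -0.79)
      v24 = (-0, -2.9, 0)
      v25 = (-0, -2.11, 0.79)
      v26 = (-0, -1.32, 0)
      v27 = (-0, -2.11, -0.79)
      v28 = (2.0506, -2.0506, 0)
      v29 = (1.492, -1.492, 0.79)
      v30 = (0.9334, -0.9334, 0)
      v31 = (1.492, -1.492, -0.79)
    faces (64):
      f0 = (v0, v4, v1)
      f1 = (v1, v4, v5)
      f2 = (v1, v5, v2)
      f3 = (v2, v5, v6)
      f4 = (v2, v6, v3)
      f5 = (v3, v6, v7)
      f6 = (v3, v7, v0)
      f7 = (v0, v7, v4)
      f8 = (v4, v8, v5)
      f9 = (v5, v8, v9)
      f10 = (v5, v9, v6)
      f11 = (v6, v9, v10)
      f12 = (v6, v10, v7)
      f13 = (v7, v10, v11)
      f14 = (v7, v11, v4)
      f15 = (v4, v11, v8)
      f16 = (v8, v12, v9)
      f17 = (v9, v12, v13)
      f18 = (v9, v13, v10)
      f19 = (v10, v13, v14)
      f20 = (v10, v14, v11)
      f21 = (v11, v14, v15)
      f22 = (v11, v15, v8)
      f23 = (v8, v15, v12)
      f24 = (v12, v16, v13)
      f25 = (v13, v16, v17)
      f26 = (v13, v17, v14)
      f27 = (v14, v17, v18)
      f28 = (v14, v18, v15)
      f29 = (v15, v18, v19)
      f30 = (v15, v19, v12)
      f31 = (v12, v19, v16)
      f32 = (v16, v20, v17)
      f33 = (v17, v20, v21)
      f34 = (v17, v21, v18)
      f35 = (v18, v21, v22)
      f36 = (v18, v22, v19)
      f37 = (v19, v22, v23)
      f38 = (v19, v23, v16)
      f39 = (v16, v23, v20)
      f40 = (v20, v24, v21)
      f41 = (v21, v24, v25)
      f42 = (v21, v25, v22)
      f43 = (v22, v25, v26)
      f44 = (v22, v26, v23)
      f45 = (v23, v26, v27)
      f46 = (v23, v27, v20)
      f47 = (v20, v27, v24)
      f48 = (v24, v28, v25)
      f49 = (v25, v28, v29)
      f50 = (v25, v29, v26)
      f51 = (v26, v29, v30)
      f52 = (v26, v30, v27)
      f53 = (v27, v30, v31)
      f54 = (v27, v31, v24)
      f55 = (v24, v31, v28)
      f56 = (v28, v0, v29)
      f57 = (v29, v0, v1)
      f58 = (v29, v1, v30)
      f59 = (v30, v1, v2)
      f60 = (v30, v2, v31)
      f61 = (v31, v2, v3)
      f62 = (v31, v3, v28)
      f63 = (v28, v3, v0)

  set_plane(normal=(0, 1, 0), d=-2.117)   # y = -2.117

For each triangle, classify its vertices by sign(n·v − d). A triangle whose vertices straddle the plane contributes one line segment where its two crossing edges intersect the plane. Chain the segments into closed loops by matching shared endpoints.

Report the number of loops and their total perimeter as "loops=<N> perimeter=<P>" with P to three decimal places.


Straddling triangles (6 of 64):
  (v20,v24,v21) [+-+] → (-1.8903, -2.117, 0)–(-0.829713, -2.117, 0.439325)  len=1.1480
  (v21,v24,v25) [+-+] → (-0.829713, -2.117, 0.439325)–(0, -2.117, 0.783)  len=0.8981
  (v20,v27,v24) [++-] → (0, -2.117, -0.783)–(-1.8903, -2.117, 0)  len=2.0460
  (v24,v28,v25) [-++] → (1.8903, -2.117, 0)–(0, -2.117, 0.783)  len=2.0460
  (v27,v31,v24) [++-] → (0.829713, -2.117, -0.439325)–(0, -2.117, -0.783)  len=0.8981
  (v24,v31,v28) [-++] → (0.829713, -2.117, -0.439325)–(1.8903, -2.117, 0)  len=1.1480

Chained into 1 loop(s):
  loop 1: 6 segments, perimeter = 8.1842
Total perimeter = 8.184

loops=1 perimeter=8.184


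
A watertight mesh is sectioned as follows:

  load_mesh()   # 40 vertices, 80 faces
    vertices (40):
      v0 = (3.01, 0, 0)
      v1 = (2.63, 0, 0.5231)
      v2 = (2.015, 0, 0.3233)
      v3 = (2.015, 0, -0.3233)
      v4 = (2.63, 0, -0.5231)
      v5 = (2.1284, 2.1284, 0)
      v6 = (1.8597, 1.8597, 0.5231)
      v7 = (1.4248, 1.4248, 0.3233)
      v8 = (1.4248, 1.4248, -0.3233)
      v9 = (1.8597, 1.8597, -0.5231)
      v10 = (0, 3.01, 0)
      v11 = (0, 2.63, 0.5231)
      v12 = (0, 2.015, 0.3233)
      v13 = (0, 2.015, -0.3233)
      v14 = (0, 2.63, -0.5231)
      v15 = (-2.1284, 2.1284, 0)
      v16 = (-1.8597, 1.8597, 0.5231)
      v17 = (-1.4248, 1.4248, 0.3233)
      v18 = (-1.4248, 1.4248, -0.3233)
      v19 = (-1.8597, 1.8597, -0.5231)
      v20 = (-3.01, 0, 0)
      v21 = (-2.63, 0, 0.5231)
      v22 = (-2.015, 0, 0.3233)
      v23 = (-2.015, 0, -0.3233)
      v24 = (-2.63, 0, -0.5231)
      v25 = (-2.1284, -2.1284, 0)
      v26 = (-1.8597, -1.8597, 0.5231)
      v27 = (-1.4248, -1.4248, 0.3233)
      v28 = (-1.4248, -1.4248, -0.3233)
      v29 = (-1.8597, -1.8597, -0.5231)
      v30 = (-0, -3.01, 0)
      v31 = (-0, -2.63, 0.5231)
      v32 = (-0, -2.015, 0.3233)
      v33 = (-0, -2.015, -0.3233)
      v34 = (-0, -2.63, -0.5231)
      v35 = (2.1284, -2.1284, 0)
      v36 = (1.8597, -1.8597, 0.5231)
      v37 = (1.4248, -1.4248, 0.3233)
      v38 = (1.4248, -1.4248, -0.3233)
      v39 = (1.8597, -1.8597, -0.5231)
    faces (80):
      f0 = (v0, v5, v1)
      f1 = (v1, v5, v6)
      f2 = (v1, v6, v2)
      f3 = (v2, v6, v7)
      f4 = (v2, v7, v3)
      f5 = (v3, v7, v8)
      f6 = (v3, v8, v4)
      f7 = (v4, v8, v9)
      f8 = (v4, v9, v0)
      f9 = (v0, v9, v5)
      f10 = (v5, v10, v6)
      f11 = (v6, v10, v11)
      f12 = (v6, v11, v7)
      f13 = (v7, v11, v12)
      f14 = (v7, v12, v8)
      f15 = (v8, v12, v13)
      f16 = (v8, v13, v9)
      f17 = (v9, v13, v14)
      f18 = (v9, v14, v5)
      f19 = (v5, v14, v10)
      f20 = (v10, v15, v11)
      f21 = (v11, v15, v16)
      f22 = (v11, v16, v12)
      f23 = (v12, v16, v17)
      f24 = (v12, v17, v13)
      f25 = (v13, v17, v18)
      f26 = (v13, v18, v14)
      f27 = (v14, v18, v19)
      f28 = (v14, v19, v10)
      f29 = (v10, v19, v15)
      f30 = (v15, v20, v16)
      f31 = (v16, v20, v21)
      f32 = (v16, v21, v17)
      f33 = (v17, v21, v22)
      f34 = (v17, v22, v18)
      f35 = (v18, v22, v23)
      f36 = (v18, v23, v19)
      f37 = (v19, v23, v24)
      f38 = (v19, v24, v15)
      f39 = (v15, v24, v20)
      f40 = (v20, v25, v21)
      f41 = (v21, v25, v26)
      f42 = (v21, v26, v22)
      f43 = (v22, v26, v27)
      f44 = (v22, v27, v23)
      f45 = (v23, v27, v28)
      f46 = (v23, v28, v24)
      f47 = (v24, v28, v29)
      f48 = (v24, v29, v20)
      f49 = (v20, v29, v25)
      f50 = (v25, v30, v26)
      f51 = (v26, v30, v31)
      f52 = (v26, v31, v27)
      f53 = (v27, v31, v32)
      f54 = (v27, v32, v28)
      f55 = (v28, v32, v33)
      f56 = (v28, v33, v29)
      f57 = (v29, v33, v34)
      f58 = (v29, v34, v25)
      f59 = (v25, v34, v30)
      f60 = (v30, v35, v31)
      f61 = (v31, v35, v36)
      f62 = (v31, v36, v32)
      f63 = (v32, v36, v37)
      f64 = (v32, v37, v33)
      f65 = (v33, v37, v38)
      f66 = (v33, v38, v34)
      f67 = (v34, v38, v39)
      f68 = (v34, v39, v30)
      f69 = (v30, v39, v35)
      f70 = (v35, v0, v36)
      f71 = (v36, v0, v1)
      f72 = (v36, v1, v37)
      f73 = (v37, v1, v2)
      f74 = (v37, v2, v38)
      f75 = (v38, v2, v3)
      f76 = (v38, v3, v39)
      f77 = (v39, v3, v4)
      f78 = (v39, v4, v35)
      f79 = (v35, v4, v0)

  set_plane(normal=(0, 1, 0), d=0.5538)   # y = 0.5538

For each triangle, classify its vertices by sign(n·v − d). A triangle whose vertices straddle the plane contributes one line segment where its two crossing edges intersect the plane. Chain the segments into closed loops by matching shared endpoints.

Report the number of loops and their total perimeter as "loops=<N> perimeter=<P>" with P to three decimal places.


Straddling triangles (20 of 80):
  (v0,v5,v1) [-+-] → (2.78061, 0.5538, 0)–(2.49949, 0.5538, 0.386992)  len=0.4783
  (v1,v5,v6) [-++] → (2.49949, 0.5538, 0.386992)–(2.40061, 0.5538, 0.5231)  len=0.1682
  (v1,v6,v2) [-+-] → (2.40061, 0.5538, 0.5231)–(1.96875, 0.5538, 0.382798)  len=0.4541
  (v2,v6,v7) [-++] → (1.96875, 0.5538, 0.382798)–(1.7856, 0.5538, 0.3233)  len=0.1926
  (v2,v7,v3) [-+-] → (1.7856, 0.5538, 0.3233)–(1.7856, 0.5538, -0.0719755)  len=0.3953
  (v3,v7,v8) [-++] → (1.7856, 0.5538, -0.0719755)–(1.7856, 0.5538, -0.3233)  len=0.2513
  (v3,v8,v4) [-+-] → (1.7856, 0.5538, -0.3233)–(2.16156, 0.5538, -0.445441)  len=0.3953
  (v4,v8,v9) [-++] → (2.16156, 0.5538, -0.445441)–(2.40061, 0.5538, -0.5231)  len=0.2514
  (v4,v9,v0) [-+-] → (2.40061, 0.5538, -0.5231)–(2.66745, 0.5538, -0.155774)  len=0.4540
  (v0,v9,v5) [-++] → (2.66745, 0.5538, -0.155774)–(2.78061, 0.5538, 0)  len=0.1925
  (v15,v20,v16) [+-+] → (-2.78061, 0.5538, 0)–(-2.66745, 0.5538, 0.155774)  len=0.1925
  (v16,v20,v21) [+--] → (-2.66745, 0.5538, 0.155774)–(-2.40061, 0.5538, 0.5231)  len=0.4540
  (v16,v21,v17) [+-+] → (-2.40061, 0.5538, 0.5231)–(-2.16156, 0.5538, 0.445441)  len=0.2514
  (v17,v21,v22) [+--] → (-2.16156, 0.5538, 0.445441)–(-1.7856, 0.5538, 0.3233)  len=0.3953
  (v17,v22,v18) [+-+] → (-1.7856, 0.5538, 0.3233)–(-1.7856, 0.5538, 0.0719755)  len=0.2513
  (v18,v22,v23) [+--] → (-1.7856, 0.5538, 0.0719755)–(-1.7856, 0.5538, -0.3233)  len=0.3953
  (v18,v23,v19) [+-+] → (-1.7856, 0.5538, -0.3233)–(-1.96875, 0.5538, -0.382798)  len=0.1926
  (v19,v23,v24) [+--] → (-1.96875, 0.5538, -0.382798)–(-2.40061, 0.5538, -0.5231)  len=0.4541
  (v19,v24,v15) [+-+] → (-2.40061, 0.5538, -0.5231)–(-2.49949, 0.5538, -0.386992)  len=0.1682
  (v15,v24,v20) [+--] → (-2.49949, 0.5538, -0.386992)–(-2.78061, 0.5538, 0)  len=0.4783

Chained into 2 loop(s):
  loop 1: 10 segments, perimeter = 3.2330
  loop 2: 10 segments, perimeter = 3.2330
Total perimeter = 6.466

loops=2 perimeter=6.466


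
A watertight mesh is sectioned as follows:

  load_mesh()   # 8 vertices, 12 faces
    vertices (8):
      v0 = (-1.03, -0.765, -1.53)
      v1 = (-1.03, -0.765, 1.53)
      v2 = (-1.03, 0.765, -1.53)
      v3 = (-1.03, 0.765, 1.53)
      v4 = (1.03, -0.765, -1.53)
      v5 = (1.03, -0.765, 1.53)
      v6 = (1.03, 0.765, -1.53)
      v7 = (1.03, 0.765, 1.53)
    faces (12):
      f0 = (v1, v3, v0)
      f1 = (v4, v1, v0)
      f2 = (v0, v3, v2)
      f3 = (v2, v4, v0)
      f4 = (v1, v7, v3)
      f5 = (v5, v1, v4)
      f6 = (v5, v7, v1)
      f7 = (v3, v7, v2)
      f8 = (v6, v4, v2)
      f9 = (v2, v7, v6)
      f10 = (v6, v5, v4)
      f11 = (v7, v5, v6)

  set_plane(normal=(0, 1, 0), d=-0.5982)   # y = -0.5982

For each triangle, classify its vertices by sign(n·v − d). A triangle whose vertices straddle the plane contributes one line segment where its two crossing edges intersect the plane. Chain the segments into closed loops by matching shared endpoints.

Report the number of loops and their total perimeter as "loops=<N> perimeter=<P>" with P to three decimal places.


loops=1 perimeter=10.240

Straddling triangles (8 of 12):
  (v1,v3,v0) [-+-] → (-1.03, -0.5982, 1.53)–(-1.03, -0.5982, -1.1964)  len=2.7264
  (v0,v3,v2) [-++] → (-1.03, -0.5982, -1.1964)–(-1.03, -0.5982, -1.53)  len=0.3336
  (v2,v4,v0) [+--] → (0.80542, -0.5982, -1.53)–(-1.03, -0.5982, -1.53)  len=1.8354
  (v1,v7,v3) [-++] → (-0.80542, -0.5982, 1.53)–(-1.03, -0.5982, 1.53)  len=0.2246
  (v5,v7,v1) [-+-] → (1.03, -0.5982, 1.53)–(-0.80542, -0.5982, 1.53)  len=1.8354
  (v6,v4,v2) [+-+] → (1.03, -0.5982, -1.53)–(0.80542, -0.5982, -1.53)  len=0.2246
  (v6,v5,v4) [+--] → (1.03, -0.5982, 1.1964)–(1.03, -0.5982, -1.53)  len=2.7264
  (v7,v5,v6) [+-+] → (1.03, -0.5982, 1.53)–(1.03, -0.5982, 1.1964)  len=0.3336

Chained into 1 loop(s):
  loop 1: 8 segments, perimeter = 10.2400
Total perimeter = 10.240


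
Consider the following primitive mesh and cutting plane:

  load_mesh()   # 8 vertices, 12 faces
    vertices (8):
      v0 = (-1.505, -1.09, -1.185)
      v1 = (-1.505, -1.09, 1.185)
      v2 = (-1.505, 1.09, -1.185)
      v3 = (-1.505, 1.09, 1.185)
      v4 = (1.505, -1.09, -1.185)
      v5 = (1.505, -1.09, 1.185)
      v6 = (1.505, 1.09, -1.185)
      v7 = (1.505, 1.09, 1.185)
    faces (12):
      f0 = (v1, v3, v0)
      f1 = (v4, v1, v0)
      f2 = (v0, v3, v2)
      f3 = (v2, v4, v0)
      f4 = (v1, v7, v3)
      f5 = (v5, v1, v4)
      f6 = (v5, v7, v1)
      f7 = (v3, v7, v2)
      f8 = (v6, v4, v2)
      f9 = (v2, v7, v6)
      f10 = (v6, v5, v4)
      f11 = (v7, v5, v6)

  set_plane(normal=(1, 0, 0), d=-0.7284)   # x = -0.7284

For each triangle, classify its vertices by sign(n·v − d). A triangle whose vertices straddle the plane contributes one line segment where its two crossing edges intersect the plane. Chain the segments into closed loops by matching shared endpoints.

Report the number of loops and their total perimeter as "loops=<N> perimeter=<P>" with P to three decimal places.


loops=1 perimeter=9.100

Straddling triangles (8 of 12):
  (v4,v1,v0) [+--] → (-0.7284, -1.09, 0.573524)–(-0.7284, -1.09, -1.185)  len=1.7585
  (v2,v4,v0) [-+-] → (-0.7284, 0.527546, -1.185)–(-0.7284, -1.09, -1.185)  len=1.6175
  (v1,v7,v3) [-+-] → (-0.7284, -0.527546, 1.185)–(-0.7284, 1.09, 1.185)  len=1.6175
  (v5,v1,v4) [+-+] → (-0.7284, -1.09, 1.185)–(-0.7284, -1.09, 0.573524)  len=0.6115
  (v5,v7,v1) [++-] → (-0.7284, -0.527546, 1.185)–(-0.7284, -1.09, 1.185)  len=0.5625
  (v3,v7,v2) [-+-] → (-0.7284, 1.09, 1.185)–(-0.7284, 1.09, -0.573524)  len=1.7585
  (v6,v4,v2) [++-] → (-0.7284, 0.527546, -1.185)–(-0.7284, 1.09, -1.185)  len=0.5625
  (v2,v7,v6) [-++] → (-0.7284, 1.09, -0.573524)–(-0.7284, 1.09, -1.185)  len=0.6115

Chained into 1 loop(s):
  loop 1: 8 segments, perimeter = 9.1000
Total perimeter = 9.100
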